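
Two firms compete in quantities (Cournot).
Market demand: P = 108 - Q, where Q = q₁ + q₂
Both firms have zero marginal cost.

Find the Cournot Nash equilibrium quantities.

q₁* = q₂* = 36.0; P* = 36.0

Work:
Profit: π_i = P·q_i = (a - q_i - q_j)·q_i
FOC: ∂π_i/∂q_i = a - 2q_i - q_j = 0
Reaction function: q_i = (108 - q_j)/2
Symmetry: q* = 108/3 = 36.0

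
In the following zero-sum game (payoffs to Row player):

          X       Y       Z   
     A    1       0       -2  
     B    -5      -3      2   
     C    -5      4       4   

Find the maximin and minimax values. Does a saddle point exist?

Maximin = -2, Minimax = 1, Saddle: False

Work:
Row minimums: [-2, -5, -5] → maximin = -2
Column maximums: [1, 4, 4] → minimax = 1
No saddle point (maximin ≠ minimax). Mixed strategy needed.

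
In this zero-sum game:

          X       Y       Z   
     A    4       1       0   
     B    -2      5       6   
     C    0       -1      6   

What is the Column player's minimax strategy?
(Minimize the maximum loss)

Column should play X, value = 4

Work:
Column player minimizes Row's maximum payoff:
Column X: max payoff to Row = 4
Column Y: max payoff to Row = 5
Column Z: max payoff to Row = 6
Minimum is 4, achieved by column X.
Minimax strategy: X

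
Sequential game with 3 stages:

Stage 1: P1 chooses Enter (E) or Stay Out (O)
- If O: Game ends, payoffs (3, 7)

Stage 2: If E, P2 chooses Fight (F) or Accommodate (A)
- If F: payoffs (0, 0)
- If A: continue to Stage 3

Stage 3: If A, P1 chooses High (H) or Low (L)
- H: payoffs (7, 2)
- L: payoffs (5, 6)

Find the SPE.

SPE: (E, A, H); Outcome (7, 2)

Work:
Stage 3: P1 chooses H (7 vs 5)
Stage 2: P2: F->0, A->2 (anticipating H). Choose A
Stage 1: P1: O->3, E->7 (anticipating A, H). Choose E
SPE path: E -> A -> H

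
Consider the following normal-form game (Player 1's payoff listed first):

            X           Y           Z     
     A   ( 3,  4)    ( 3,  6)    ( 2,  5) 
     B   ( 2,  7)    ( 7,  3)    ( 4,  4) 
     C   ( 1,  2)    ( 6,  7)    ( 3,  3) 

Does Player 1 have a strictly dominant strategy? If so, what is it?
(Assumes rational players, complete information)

No strictly dominant strategy exists for Player 1

Work:
A strategy strictly dominates another if it gives a strictly higher payoff against every opponent action. Compare each pair of P1's strategies column-by-column:
  A vs B: [3 vs 2, 3 vs 7, 2 vs 4] → A does not strictly dominate B (column Y: 3 ≤ 7)
  A vs C: [3 vs 1, 3 vs 6, 2 vs 3] → A does not strictly dominate C (column Y: 3 ≤ 6)
  B vs A: [2 vs 3, 7 vs 3, 4 vs 2] → B does not strictly dominate A (column X: 2 ≤ 3)
  B vs C: [2 vs 1, 7 vs 6, 4 vs 3] → B strictly dominates C
  C vs A: [1 vs 3, 6 vs 3, 3 vs 2] → C does not strictly dominate A (column X: 1 ≤ 3)
  C vs B: [1 vs 2, 6 vs 7, 3 vs 4] → C does not strictly dominate B (column X: 1 ≤ 2)
No single strategy strictly dominates all others → no strictly dominant strategy.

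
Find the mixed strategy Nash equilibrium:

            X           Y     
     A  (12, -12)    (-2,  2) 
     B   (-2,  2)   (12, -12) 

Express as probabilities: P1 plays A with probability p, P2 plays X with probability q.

p = 0.5, q = 0.5

Work:
Find probabilities that make opponent indifferent:
P2 chooses q to make P1 indifferent between A and B
P1 chooses p to make P2 indifferent between X and Y
Mixed NE: P1 plays (A: 0.5, B: 0.5), P2 plays (X: 0.5, Y: 0.5)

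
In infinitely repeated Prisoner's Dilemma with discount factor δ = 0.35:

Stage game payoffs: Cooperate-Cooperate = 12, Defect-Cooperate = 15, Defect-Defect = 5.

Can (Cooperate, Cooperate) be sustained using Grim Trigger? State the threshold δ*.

δ* = 0.3; since δ = 0.35 ≥ 0.3, cooperation can be sustained

Work:
For Grim Trigger:
Cooperate forever: 12/(1-δ)
Defect then punished: 15 + 5·δ/(1-δ)
Need: 12/(1-δ) ≥ 15 + 5·δ/(1-δ)
Solving: δ ≥ (T-R)/(T-P) = (15-12)/(15-5) = 0.3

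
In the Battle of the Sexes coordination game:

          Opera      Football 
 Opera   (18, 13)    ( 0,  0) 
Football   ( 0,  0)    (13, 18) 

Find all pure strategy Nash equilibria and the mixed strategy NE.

Pure NE: (Opera, Opera) and (Football, Football); Mixed NE: p = 0.5806, q = 0.4194

Work:
Check pure NE:
(Opera, Opera): (18, 13) - no unilateral deviation beneficial
(Football, Football): (13, 18) - no unilateral deviation beneficial
Mixed NE: P1 plays Opera with p = 0.5806, P2 plays Opera with q = 0.4194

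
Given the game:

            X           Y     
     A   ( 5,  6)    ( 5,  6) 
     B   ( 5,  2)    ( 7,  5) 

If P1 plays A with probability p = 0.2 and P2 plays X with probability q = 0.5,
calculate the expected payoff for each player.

E[P1] = 5.8, E[P2] = 4.0

Work:
E[P1] = p·q·π₁(A,X) + p·(1-q)·π₁(A,Y) + (1-p)·q·π₁(B,X) + (1-p)·(1-q)·π₁(B,Y)
= 0.2·0.5·5 + 0.2·0.5·5 + 0.8·0.5·5 + 0.8·0.5·7
= 5.8

E[P2] = 4.0 (similar calculation)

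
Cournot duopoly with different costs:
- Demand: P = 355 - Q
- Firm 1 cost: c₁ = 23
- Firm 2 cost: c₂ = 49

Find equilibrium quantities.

q₁* = 119.33, q₂* = 93.33

Work:
Reaction: q₁ = (355 - 23 - q₂)/2
Reaction: q₂ = (355 - 49 - q₁)/2
Solve simultaneously:
q₁* = (355 - 2×23 + 49)/3 = 119.33
q₂* = (355 - 2×49 + 23)/3 = 93.33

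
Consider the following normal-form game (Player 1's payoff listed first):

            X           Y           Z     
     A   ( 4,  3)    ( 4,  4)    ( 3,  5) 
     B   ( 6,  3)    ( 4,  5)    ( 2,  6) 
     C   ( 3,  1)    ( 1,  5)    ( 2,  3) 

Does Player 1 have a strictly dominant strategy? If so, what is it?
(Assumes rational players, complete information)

No strictly dominant strategy exists for Player 1

Work:
A strategy strictly dominates another if it gives a strictly higher payoff against every opponent action. Compare each pair of P1's strategies column-by-column:
  A vs B: [4 vs 6, 4 vs 4, 3 vs 2] → A does not strictly dominate B (column X: 4 ≤ 6)
  A vs C: [4 vs 3, 4 vs 1, 3 vs 2] → A strictly dominates C
  B vs A: [6 vs 4, 4 vs 4, 2 vs 3] → B does not strictly dominate A (column Y: 4 ≤ 4)
  B vs C: [6 vs 3, 4 vs 1, 2 vs 2] → B does not strictly dominate C (column Z: 2 ≤ 2)
  C vs A: [3 vs 4, 1 vs 4, 2 vs 3] → C does not strictly dominate A (column X: 3 ≤ 4)
  C vs B: [3 vs 6, 1 vs 4, 2 vs 2] → C does not strictly dominate B (column X: 3 ≤ 6)
No single strategy strictly dominates all others → no strictly dominant strategy.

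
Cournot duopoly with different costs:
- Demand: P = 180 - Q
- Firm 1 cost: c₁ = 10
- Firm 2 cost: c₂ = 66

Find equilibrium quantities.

q₁* = 75.33, q₂* = 19.33

Work:
Reaction: q₁ = (180 - 10 - q₂)/2
Reaction: q₂ = (180 - 66 - q₁)/2
Solve simultaneously:
q₁* = (180 - 2×10 + 66)/3 = 75.33
q₂* = (180 - 2×66 + 10)/3 = 19.33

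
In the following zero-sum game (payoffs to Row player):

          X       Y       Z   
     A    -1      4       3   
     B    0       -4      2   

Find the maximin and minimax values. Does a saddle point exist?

Maximin = -1, Minimax = 0, Saddle: False

Work:
Row minimums: [-1, -4] → maximin = -1
Column maximums: [0, 4, 3] → minimax = 0
No saddle point (maximin ≠ minimax). Mixed strategy needed.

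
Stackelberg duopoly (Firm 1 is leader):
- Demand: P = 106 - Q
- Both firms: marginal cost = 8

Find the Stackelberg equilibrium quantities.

q₁* (leader) = 49.0, q₂* (follower) = 24.5

Work:
Follower's reaction: q₂ = (a - c - q₁)/2
Leader substitutes: π₁ = q₁·(a - q₁ - (a-c-q₁)/2 - c)
FOC: q₁* = (106 - 8)/2 = 49.00
Then: q₂* = (106 - 8 - 49.0)/2 = 24.50
Leader has first-mover advantage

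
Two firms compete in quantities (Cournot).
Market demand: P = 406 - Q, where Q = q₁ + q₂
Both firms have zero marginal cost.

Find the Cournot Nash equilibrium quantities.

q₁* = q₂* = 135.33; P* = 135.33

Work:
Profit: π_i = P·q_i = (a - q_i - q_j)·q_i
FOC: ∂π_i/∂q_i = a - 2q_i - q_j = 0
Reaction function: q_i = (406 - q_j)/2
Symmetry: q* = 406/3 = 135.33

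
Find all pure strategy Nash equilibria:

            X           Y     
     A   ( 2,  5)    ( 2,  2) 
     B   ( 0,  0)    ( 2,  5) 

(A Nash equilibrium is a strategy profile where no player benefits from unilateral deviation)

Nash equilibrium: (A, X), (B, Y)

Work:
Best responses:
  P1 vs X: payoffs [2, 0] → best response A (payoff 2)
  P1 vs Y: payoffs [2, 2] → best response A/B (payoff 2)
  P2 vs A: payoffs [5, 2] → best response X (payoff 5)
  P2 vs B: payoffs [0, 5] → best response Y (payoff 5)
Mutual best responses: (A,X), (B,Y) → Nash equilibria.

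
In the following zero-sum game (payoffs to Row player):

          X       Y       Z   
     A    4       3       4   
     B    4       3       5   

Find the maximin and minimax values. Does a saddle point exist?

Maximin = 3, Minimax = 3, Saddle: True

Work:
Row minimums: [3, 3] → maximin = 3
Column maximums: [4, 3, 5] → minimax = 3
Saddle point exists! Game value = 3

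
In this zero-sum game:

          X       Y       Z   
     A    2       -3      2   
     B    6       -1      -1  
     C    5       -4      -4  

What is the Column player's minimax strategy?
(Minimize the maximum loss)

Column should play Y, value = -1

Work:
Column player minimizes Row's maximum payoff:
Column X: max payoff to Row = 6
Column Y: max payoff to Row = -1
Column Z: max payoff to Row = 2
Minimum is -1, achieved by column Y.
Minimax strategy: Y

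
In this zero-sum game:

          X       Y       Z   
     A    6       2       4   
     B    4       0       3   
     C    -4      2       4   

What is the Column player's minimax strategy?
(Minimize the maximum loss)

Column should play Y, value = 2

Work:
Column player minimizes Row's maximum payoff:
Column X: max payoff to Row = 6
Column Y: max payoff to Row = 2
Column Z: max payoff to Row = 4
Minimum is 2, achieved by column Y.
Minimax strategy: Y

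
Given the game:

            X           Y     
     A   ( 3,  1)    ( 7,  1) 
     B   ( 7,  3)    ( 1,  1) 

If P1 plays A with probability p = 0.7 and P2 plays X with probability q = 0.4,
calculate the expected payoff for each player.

E[P1] = 4.8, E[P2] = 1.24

Work:
E[P1] = p·q·π₁(A,X) + p·(1-q)·π₁(A,Y) + (1-p)·q·π₁(B,X) + (1-p)·(1-q)·π₁(B,Y)
= 0.7·0.4·3 + 0.7·0.6·7 + 0.3·0.4·7 + 0.3·0.6·1
= 4.8

E[P2] = 1.24 (similar calculation)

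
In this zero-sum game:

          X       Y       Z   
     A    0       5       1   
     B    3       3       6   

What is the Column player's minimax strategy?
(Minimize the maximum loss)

Column should play X, value = 3

Work:
Column player minimizes Row's maximum payoff:
Column X: max payoff to Row = 3
Column Y: max payoff to Row = 5
Column Z: max payoff to Row = 6
Minimum is 3, achieved by column X.
Minimax strategy: X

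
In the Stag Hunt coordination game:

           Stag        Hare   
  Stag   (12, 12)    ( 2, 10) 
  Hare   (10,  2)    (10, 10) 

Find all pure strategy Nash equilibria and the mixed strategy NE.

Pure NE: (Stag, Stag) and (Hare, Hare); Mixed NE: p = 0.8, q = 0.8

Work:
Check pure NE:
(Stag, Stag): (12, 12) - no unilateral deviation beneficial
(Hare, Hare): (10, 10) - no unilateral deviation beneficial
Mixed NE: P1 plays Stag with p = 0.8, P2 plays Stag with q = 0.8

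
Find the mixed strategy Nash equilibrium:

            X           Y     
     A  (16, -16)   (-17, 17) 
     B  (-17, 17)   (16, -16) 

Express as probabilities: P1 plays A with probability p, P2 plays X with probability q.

p = 0.5, q = 0.5

Work:
Find probabilities that make opponent indifferent:
P2 chooses q to make P1 indifferent between A and B
P1 chooses p to make P2 indifferent between X and Y
Mixed NE: P1 plays (A: 0.5, B: 0.5), P2 plays (X: 0.5, Y: 0.5)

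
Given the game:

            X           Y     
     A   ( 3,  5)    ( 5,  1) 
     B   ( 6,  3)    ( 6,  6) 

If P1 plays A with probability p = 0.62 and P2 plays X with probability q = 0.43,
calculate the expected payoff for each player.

E[P1] = 4.8468, E[P2] = 3.4762

Work:
E[P1] = p·q·π₁(A,X) + p·(1-q)·π₁(A,Y) + (1-p)·q·π₁(B,X) + (1-p)·(1-q)·π₁(B,Y)
= 0.62·0.43·3 + 0.62·0.57·5 + 0.38·0.43·6 + 0.38·0.57·6
= 4.8468

E[P2] = 3.4762 (similar calculation)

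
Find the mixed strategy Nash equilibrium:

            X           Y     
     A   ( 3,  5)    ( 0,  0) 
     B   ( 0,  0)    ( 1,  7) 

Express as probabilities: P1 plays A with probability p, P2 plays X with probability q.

p = 0.5833, q = 0.25

Work:
Find probabilities that make opponent indifferent:
P2 chooses q to make P1 indifferent between A and B
P1 chooses p to make P2 indifferent between X and Y
Mixed NE: P1 plays (A: 0.5833, B: 0.4167), P2 plays (X: 0.25, Y: 0.75)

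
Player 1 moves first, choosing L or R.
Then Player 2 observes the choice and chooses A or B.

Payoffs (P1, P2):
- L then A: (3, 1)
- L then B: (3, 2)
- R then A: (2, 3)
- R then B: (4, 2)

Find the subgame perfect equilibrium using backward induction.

P1 plays L, P2 plays B after L and A after R; Payoff (3, 2)

Work:
Backward induction:
After L: P2 chooses B → P1 gets 3
After R: P2 chooses A → P1 gets 2
P1 chooses L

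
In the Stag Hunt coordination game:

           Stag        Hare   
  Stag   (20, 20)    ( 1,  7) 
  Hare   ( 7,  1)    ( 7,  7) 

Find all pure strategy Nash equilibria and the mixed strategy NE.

Pure NE: (Stag, Stag) and (Hare, Hare); Mixed NE: p = 0.3158, q = 0.3158

Work:
Check pure NE:
(Stag, Stag): (20, 20) - no unilateral deviation beneficial
(Hare, Hare): (7, 7) - no unilateral deviation beneficial
Mixed NE: P1 plays Stag with p = 0.3158, P2 plays Stag with q = 0.3158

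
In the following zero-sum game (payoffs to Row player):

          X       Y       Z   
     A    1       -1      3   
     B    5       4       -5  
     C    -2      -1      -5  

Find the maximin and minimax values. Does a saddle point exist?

Maximin = -1, Minimax = 3, Saddle: False

Work:
Row minimums: [-1, -5, -5] → maximin = -1
Column maximums: [5, 4, 3] → minimax = 3
No saddle point (maximin ≠ minimax). Mixed strategy needed.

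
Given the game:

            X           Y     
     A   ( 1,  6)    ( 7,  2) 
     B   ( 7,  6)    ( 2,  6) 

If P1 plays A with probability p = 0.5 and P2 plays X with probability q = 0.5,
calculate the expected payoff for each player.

E[P1] = 4.25, E[P2] = 5.0

Work:
E[P1] = p·q·π₁(A,X) + p·(1-q)·π₁(A,Y) + (1-p)·q·π₁(B,X) + (1-p)·(1-q)·π₁(B,Y)
= 0.5·0.5·1 + 0.5·0.5·7 + 0.5·0.5·7 + 0.5·0.5·2
= 4.25

E[P2] = 5.0 (similar calculation)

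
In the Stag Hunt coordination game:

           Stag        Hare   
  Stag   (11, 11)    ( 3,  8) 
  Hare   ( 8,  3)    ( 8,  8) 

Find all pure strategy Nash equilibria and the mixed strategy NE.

Pure NE: (Stag, Stag) and (Hare, Hare); Mixed NE: p = 0.625, q = 0.625

Work:
Check pure NE:
(Stag, Stag): (11, 11) - no unilateral deviation beneficial
(Hare, Hare): (8, 8) - no unilateral deviation beneficial
Mixed NE: P1 plays Stag with p = 0.625, P2 plays Stag with q = 0.625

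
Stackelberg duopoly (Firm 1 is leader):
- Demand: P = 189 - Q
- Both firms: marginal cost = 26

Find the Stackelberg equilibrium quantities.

q₁* (leader) = 81.5, q₂* (follower) = 40.75

Work:
Follower's reaction: q₂ = (a - c - q₁)/2
Leader substitutes: π₁ = q₁·(a - q₁ - (a-c-q₁)/2 - c)
FOC: q₁* = (189 - 26)/2 = 81.50
Then: q₂* = (189 - 26 - 81.5)/2 = 40.75
Leader has first-mover advantage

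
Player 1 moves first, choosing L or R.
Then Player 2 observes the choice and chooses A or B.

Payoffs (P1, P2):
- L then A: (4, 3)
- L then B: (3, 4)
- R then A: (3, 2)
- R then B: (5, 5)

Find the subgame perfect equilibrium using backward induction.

P1 plays R, P2 plays B after L and B after R; Payoff (5, 5)

Work:
Backward induction:
After L: P2 chooses B → P1 gets 3
After R: P2 chooses B → P1 gets 5
P1 chooses R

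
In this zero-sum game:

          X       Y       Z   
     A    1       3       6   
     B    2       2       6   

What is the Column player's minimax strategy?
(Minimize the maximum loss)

Column should play X, value = 2

Work:
Column player minimizes Row's maximum payoff:
Column X: max payoff to Row = 2
Column Y: max payoff to Row = 3
Column Z: max payoff to Row = 6
Minimum is 2, achieved by column X.
Minimax strategy: X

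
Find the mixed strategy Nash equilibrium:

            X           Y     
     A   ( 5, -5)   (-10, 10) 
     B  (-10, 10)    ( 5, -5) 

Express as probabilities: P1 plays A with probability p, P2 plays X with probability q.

p = 0.5, q = 0.5

Work:
Find probabilities that make opponent indifferent:
P2 chooses q to make P1 indifferent between A and B
P1 chooses p to make P2 indifferent between X and Y
Mixed NE: P1 plays (A: 0.5, B: 0.5), P2 plays (X: 0.5, Y: 0.5)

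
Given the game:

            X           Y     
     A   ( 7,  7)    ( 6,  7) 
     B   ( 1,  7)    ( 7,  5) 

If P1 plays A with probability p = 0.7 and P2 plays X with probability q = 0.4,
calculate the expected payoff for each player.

E[P1] = 5.86, E[P2] = 6.64

Work:
E[P1] = p·q·π₁(A,X) + p·(1-q)·π₁(A,Y) + (1-p)·q·π₁(B,X) + (1-p)·(1-q)·π₁(B,Y)
= 0.7·0.4·7 + 0.7·0.6·6 + 0.3·0.4·1 + 0.3·0.6·7
= 5.86

E[P2] = 6.64 (similar calculation)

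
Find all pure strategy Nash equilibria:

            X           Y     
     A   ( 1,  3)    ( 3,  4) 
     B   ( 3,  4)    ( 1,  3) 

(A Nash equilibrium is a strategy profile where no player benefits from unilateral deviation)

Nash equilibrium: (A, Y), (B, X)

Work:
Best responses:
  P1 vs X: payoffs [1, 3] → best response B (payoff 3)
  P1 vs Y: payoffs [3, 1] → best response A (payoff 3)
  P2 vs A: payoffs [3, 4] → best response Y (payoff 4)
  P2 vs B: payoffs [4, 3] → best response X (payoff 4)
Mutual best responses: (A,Y), (B,X) → Nash equilibria.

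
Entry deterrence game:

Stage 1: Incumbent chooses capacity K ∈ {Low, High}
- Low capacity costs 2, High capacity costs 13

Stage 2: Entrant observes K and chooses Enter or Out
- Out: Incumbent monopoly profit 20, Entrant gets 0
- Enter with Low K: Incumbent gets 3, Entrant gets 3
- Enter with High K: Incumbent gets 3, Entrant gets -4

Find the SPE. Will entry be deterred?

SPE: (High, Enter|Low, Out|High); Entry deterred. Incumbent net profit = 7

Work:
After Low K: Entrant enters (3 > 0)
After High K: Entrant stays out (-4 < 0)
Incumbent: Low → 3−2=1, High → 20−13=7
Incumbent chooses High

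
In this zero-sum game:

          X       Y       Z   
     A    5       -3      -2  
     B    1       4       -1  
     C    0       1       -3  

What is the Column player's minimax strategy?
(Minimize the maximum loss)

Column should play Z, value = -1

Work:
Column player minimizes Row's maximum payoff:
Column X: max payoff to Row = 5
Column Y: max payoff to Row = 4
Column Z: max payoff to Row = -1
Minimum is -1, achieved by column Z.
Minimax strategy: Z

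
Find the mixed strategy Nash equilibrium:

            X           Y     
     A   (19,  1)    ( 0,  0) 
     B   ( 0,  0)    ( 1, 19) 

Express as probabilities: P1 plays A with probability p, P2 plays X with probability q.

p = 0.95, q = 0.05

Work:
Find probabilities that make opponent indifferent:
P2 chooses q to make P1 indifferent between A and B
P1 chooses p to make P2 indifferent between X and Y
Mixed NE: P1 plays (A: 0.95, B: 0.05), P2 plays (X: 0.05, Y: 0.95)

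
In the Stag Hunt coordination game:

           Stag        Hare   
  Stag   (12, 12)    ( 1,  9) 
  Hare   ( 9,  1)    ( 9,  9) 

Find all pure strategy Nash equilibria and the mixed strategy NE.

Pure NE: (Stag, Stag) and (Hare, Hare); Mixed NE: p = 0.7273, q = 0.7273

Work:
Check pure NE:
(Stag, Stag): (12, 12) - no unilateral deviation beneficial
(Hare, Hare): (9, 9) - no unilateral deviation beneficial
Mixed NE: P1 plays Stag with p = 0.7273, P2 plays Stag with q = 0.7273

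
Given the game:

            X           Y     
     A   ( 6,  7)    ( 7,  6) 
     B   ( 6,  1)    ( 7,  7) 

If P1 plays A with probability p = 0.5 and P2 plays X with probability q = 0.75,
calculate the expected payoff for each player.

E[P1] = 6.25, E[P2] = 4.625

Work:
E[P1] = p·q·π₁(A,X) + p·(1-q)·π₁(A,Y) + (1-p)·q·π₁(B,X) + (1-p)·(1-q)·π₁(B,Y)
= 0.5·0.75·6 + 0.5·0.25·7 + 0.5·0.75·6 + 0.5·0.25·7
= 6.25

E[P2] = 4.625 (similar calculation)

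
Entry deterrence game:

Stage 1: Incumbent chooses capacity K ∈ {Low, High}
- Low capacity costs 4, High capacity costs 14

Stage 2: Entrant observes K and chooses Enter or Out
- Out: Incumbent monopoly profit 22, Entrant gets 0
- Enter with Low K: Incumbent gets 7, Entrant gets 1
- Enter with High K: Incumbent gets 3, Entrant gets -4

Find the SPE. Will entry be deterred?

SPE: (High, Enter|Low, Out|High); Entry deterred. Incumbent net profit = 8

Work:
After Low K: Entrant enters (1 > 0)
After High K: Entrant stays out (-4 < 0)
Incumbent: Low → 7−4=3, High → 22−14=8
Incumbent chooses High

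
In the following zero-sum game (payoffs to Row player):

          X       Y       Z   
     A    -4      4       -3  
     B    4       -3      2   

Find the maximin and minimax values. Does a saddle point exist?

Maximin = -3, Minimax = 2, Saddle: False

Work:
Row minimums: [-4, -3] → maximin = -3
Column maximums: [4, 4, 2] → minimax = 2
No saddle point (maximin ≠ minimax). Mixed strategy needed.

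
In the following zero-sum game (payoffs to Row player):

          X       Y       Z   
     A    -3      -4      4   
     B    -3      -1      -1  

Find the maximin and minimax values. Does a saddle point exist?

Maximin = -3, Minimax = -3, Saddle: True

Work:
Row minimums: [-4, -3] → maximin = -3
Column maximums: [-3, -1, 4] → minimax = -3
Saddle point exists! Game value = -3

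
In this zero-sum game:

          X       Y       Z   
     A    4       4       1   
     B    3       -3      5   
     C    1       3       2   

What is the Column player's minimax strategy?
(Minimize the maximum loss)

Column should play X or Y (all achieve the minimum), value = 4

Work:
Column player minimizes Row's maximum payoff:
Column X: max payoff to Row = 4
Column Y: max payoff to Row = 4
Column Z: max payoff to Row = 5
Minimum is 4, achieved by columns X, Y (tied).
Each of X or Y is a minimax strategy.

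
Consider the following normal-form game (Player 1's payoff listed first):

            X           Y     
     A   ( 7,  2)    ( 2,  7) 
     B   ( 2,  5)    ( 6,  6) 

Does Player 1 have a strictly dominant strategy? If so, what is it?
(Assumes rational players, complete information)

No strictly dominant strategy exists for Player 1

Work:
A strategy strictly dominates another if it gives a strictly higher payoff against every opponent action. Compare each pair of P1's strategies column-by-column:
  A vs B: [7 vs 2, 2 vs 6] → A does not strictly dominate B (column Y: 2 ≤ 6)
  B vs A: [2 vs 7, 6 vs 2] → B does not strictly dominate A (column X: 2 ≤ 7)
No single strategy strictly dominates all others → no strictly dominant strategy.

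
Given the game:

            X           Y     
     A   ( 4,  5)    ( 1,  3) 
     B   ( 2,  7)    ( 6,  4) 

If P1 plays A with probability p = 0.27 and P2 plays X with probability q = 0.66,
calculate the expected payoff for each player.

E[P1] = 3.2574, E[P2] = 5.5318

Work:
E[P1] = p·q·π₁(A,X) + p·(1-q)·π₁(A,Y) + (1-p)·q·π₁(B,X) + (1-p)·(1-q)·π₁(B,Y)
= 0.27·0.66·4 + 0.27·0.34·1 + 0.73·0.66·2 + 0.73·0.34·6
= 3.2574

E[P2] = 5.5318 (similar calculation)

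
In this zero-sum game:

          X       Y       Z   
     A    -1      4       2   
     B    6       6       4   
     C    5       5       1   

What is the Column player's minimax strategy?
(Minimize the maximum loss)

Column should play Z, value = 4

Work:
Column player minimizes Row's maximum payoff:
Column X: max payoff to Row = 6
Column Y: max payoff to Row = 6
Column Z: max payoff to Row = 4
Minimum is 4, achieved by column Z.
Minimax strategy: Z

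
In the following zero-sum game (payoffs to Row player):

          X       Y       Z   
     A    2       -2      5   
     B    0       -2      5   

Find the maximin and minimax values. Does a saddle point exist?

Maximin = -2, Minimax = -2, Saddle: True

Work:
Row minimums: [-2, -2] → maximin = -2
Column maximums: [2, -2, 5] → minimax = -2
Saddle point exists! Game value = -2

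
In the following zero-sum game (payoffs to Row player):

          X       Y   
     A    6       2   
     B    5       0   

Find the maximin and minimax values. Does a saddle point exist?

Maximin = 2, Minimax = 2, Saddle: True

Work:
Row minimums: [2, 0] → maximin = 2
Column maximums: [6, 2] → minimax = 2
Saddle point exists! Game value = 2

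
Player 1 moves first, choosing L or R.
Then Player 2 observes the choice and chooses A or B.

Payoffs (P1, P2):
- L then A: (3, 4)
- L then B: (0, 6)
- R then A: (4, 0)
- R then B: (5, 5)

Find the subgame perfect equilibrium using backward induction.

P1 plays R, P2 plays B after L and B after R; Payoff (5, 5)

Work:
Backward induction:
After L: P2 chooses B → P1 gets 0
After R: P2 chooses B → P1 gets 5
P1 chooses R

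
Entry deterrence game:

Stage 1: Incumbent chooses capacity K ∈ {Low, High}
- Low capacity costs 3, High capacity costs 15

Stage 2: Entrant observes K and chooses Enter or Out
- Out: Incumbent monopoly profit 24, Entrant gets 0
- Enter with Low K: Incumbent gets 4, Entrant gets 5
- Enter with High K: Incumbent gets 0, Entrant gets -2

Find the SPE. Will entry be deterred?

SPE: (High, Enter|Low, Out|High); Entry deterred. Incumbent net profit = 9

Work:
After Low K: Entrant enters (5 > 0)
After High K: Entrant stays out (-2 < 0)
Incumbent: Low → 4−3=1, High → 24−15=9
Incumbent chooses High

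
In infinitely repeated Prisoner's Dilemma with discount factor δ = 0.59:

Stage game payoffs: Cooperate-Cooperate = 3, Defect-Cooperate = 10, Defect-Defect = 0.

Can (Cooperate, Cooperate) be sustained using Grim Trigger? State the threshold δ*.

δ* = 0.7; since δ = 0.59 < 0.7, cooperation cannot be sustained

Work:
For Grim Trigger:
Cooperate forever: 3/(1-δ)
Defect then punished: 10 + 0·δ/(1-δ)
Need: 3/(1-δ) ≥ 10 + 0·δ/(1-δ)
Solving: δ ≥ (T-R)/(T-P) = (10-3)/(10-0) = 0.7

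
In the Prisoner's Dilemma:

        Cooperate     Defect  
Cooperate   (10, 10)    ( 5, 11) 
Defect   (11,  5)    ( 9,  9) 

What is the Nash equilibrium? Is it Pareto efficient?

(Defect, Defect) is NE; not Pareto efficient

Work:
Defect dominates Cooperate for both players:
If P2 cooperates: Defect (11) > Cooperate (10)
If P2 defects: Defect (9) > Cooperate (5)
NE: (Defect, Defect) with payoff (9, 9)
But (Cooperate, Cooperate) = (10, 10) Pareto dominates (9, 9)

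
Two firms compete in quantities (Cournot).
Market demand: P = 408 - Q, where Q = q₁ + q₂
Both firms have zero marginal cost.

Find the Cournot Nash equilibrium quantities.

q₁* = q₂* = 136.0; P* = 136.0

Work:
Profit: π_i = P·q_i = (a - q_i - q_j)·q_i
FOC: ∂π_i/∂q_i = a - 2q_i - q_j = 0
Reaction function: q_i = (408 - q_j)/2
Symmetry: q* = 408/3 = 136.0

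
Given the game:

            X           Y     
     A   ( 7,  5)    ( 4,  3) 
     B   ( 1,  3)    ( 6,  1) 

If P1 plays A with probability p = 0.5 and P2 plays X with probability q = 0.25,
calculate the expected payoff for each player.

E[P1] = 4.75, E[P2] = 2.5

Work:
E[P1] = p·q·π₁(A,X) + p·(1-q)·π₁(A,Y) + (1-p)·q·π₁(B,X) + (1-p)·(1-q)·π₁(B,Y)
= 0.5·0.25·7 + 0.5·0.75·4 + 0.5·0.25·1 + 0.5·0.75·6
= 4.75

E[P2] = 2.5 (similar calculation)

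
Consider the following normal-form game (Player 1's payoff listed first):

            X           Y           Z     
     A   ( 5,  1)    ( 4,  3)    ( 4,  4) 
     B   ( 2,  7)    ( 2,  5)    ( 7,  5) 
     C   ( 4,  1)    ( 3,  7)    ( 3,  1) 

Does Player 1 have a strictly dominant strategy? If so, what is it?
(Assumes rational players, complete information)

No strictly dominant strategy exists for Player 1

Work:
A strategy strictly dominates another if it gives a strictly higher payoff against every opponent action. Compare each pair of P1's strategies column-by-column:
  A vs B: [5 vs 2, 4 vs 2, 4 vs 7] → A does not strictly dominate B (column Z: 4 ≤ 7)
  A vs C: [5 vs 4, 4 vs 3, 4 vs 3] → A strictly dominates C
  B vs A: [2 vs 5, 2 vs 4, 7 vs 4] → B does not strictly dominate A (column X: 2 ≤ 5)
  B vs C: [2 vs 4, 2 vs 3, 7 vs 3] → B does not strictly dominate C (column X: 2 ≤ 4)
  C vs A: [4 vs 5, 3 vs 4, 3 vs 4] → C does not strictly dominate A (column X: 4 ≤ 5)
  C vs B: [4 vs 2, 3 vs 2, 3 vs 7] → C does not strictly dominate B (column Z: 3 ≤ 7)
No single strategy strictly dominates all others → no strictly dominant strategy.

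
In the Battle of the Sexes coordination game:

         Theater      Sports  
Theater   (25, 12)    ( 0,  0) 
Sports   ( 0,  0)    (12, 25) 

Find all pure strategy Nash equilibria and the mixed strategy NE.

Pure NE: (Theater, Theater) and (Sports, Sports); Mixed NE: p = 0.6757, q = 0.3243

Work:
Check pure NE:
(Theater, Theater): (25, 12) - no unilateral deviation beneficial
(Sports, Sports): (12, 25) - no unilateral deviation beneficial
Mixed NE: P1 plays Theater with p = 0.6757, P2 plays Theater with q = 0.3243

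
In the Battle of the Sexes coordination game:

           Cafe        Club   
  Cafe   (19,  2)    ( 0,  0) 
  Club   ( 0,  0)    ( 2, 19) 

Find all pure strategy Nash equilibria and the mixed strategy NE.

Pure NE: (Cafe, Cafe) and (Club, Club); Mixed NE: p = 0.9048, q = 0.0952

Work:
Check pure NE:
(Cafe, Cafe): (19, 2) - no unilateral deviation beneficial
(Club, Club): (2, 19) - no unilateral deviation beneficial
Mixed NE: P1 plays Cafe with p = 0.9048, P2 plays Cafe with q = 0.0952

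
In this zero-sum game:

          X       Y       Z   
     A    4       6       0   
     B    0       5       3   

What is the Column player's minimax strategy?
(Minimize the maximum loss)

Column should play Z, value = 3

Work:
Column player minimizes Row's maximum payoff:
Column X: max payoff to Row = 4
Column Y: max payoff to Row = 6
Column Z: max payoff to Row = 3
Minimum is 3, achieved by column Z.
Minimax strategy: Z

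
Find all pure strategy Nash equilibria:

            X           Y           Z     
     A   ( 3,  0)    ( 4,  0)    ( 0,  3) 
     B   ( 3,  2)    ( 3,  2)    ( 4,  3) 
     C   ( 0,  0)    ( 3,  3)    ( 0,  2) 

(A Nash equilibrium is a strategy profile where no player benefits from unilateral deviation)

Nash equilibrium: (B, Z)

Work:
Best responses:
  P1 vs X: payoffs [3, 3, 0] → best response A/B (payoff 3)
  P1 vs Y: payoffs [4, 3, 3] → best response A (payoff 4)
  P1 vs Z: payoffs [0, 4, 0] → best response B (payoff 4)
  P2 vs A: payoffs [0, 0, 3] → best response Z (payoff 3)
  P2 vs B: payoffs [2, 2, 3] → best response Z (payoff 3)
  P2 vs C: payoffs [0, 3, 2] → best response Y (payoff 3)
Mutual best responses: (B,Z) → Nash equilibria.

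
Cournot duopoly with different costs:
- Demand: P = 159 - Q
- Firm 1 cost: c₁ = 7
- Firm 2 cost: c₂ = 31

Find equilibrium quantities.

q₁* = 58.67, q₂* = 34.67

Work:
Reaction: q₁ = (159 - 7 - q₂)/2
Reaction: q₂ = (159 - 31 - q₁)/2
Solve simultaneously:
q₁* = (159 - 2×7 + 31)/3 = 58.67
q₂* = (159 - 2×31 + 7)/3 = 34.67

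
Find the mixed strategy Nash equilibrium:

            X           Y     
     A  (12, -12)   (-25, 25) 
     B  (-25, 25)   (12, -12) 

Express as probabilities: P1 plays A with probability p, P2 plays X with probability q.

p = 0.5, q = 0.5

Work:
Find probabilities that make opponent indifferent:
P2 chooses q to make P1 indifferent between A and B
P1 chooses p to make P2 indifferent between X and Y
Mixed NE: P1 plays (A: 0.5, B: 0.5), P2 plays (X: 0.5, Y: 0.5)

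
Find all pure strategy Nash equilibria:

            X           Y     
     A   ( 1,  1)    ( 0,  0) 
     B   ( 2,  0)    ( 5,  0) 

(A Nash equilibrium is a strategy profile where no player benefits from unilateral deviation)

Nash equilibrium: (B, X), (B, Y)

Work:
Best responses:
  P1 vs X: payoffs [1, 2] → best response B (payoff 2)
  P1 vs Y: payoffs [0, 5] → best response B (payoff 5)
  P2 vs A: payoffs [1, 0] → best response X (payoff 1)
  P2 vs B: payoffs [0, 0] → best response X/Y (payoff 0)
Mutual best responses: (B,X), (B,Y) → Nash equilibria.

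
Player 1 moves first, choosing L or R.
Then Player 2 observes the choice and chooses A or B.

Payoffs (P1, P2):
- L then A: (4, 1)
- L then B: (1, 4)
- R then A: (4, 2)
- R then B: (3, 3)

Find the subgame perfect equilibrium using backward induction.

P1 plays R, P2 plays B after L and B after R; Payoff (3, 3)

Work:
Backward induction:
After L: P2 chooses B → P1 gets 1
After R: P2 chooses B → P1 gets 3
P1 chooses R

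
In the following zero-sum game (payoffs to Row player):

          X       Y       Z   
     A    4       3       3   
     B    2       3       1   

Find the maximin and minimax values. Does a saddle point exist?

Maximin = 3, Minimax = 3, Saddle: True

Work:
Row minimums: [3, 1] → maximin = 3
Column maximums: [4, 3, 3] → minimax = 3
Saddle point exists! Game value = 3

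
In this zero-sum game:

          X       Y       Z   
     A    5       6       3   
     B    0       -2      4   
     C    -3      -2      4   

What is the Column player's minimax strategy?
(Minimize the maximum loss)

Column should play Z, value = 4

Work:
Column player minimizes Row's maximum payoff:
Column X: max payoff to Row = 5
Column Y: max payoff to Row = 6
Column Z: max payoff to Row = 4
Minimum is 4, achieved by column Z.
Minimax strategy: Z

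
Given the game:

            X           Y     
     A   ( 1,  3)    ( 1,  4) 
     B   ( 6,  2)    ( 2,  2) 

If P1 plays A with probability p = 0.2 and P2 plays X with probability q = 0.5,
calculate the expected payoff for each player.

E[P1] = 3.4, E[P2] = 2.3

Work:
E[P1] = p·q·π₁(A,X) + p·(1-q)·π₁(A,Y) + (1-p)·q·π₁(B,X) + (1-p)·(1-q)·π₁(B,Y)
= 0.2·0.5·1 + 0.2·0.5·1 + 0.8·0.5·6 + 0.8·0.5·2
= 3.4

E[P2] = 2.3 (similar calculation)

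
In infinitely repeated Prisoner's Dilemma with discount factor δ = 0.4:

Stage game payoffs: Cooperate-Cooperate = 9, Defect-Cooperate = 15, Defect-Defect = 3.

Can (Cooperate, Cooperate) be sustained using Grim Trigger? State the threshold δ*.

δ* = 0.5; since δ = 0.4 < 0.5, cooperation cannot be sustained

Work:
For Grim Trigger:
Cooperate forever: 9/(1-δ)
Defect then punished: 15 + 3·δ/(1-δ)
Need: 9/(1-δ) ≥ 15 + 3·δ/(1-δ)
Solving: δ ≥ (T-R)/(T-P) = (15-9)/(15-3) = 0.5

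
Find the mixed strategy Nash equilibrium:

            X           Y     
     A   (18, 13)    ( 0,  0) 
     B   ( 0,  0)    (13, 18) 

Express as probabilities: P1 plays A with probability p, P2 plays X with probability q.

p = 0.5806, q = 0.4194

Work:
Find probabilities that make opponent indifferent:
P2 chooses q to make P1 indifferent between A and B
P1 chooses p to make P2 indifferent between X and Y
Mixed NE: P1 plays (A: 0.5806, B: 0.4194), P2 plays (X: 0.4194, Y: 0.5806)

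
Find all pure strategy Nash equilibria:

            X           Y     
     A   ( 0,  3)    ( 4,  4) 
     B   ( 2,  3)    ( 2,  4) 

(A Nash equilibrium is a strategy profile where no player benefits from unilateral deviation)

Nash equilibrium: (A, Y)

Work:
Best responses:
  P1 vs X: payoffs [0, 2] → best response B (payoff 2)
  P1 vs Y: payoffs [4, 2] → best response A (payoff 4)
  P2 vs A: payoffs [3, 4] → best response Y (payoff 4)
  P2 vs B: payoffs [3, 4] → best response Y (payoff 4)
Mutual best responses: (A,Y) → Nash equilibria.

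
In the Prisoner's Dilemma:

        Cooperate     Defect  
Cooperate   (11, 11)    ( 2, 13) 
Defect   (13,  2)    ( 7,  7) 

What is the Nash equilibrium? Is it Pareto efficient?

(Defect, Defect) is NE; not Pareto efficient

Work:
Defect dominates Cooperate for both players:
If P2 cooperates: Defect (13) > Cooperate (11)
If P2 defects: Defect (7) > Cooperate (2)
NE: (Defect, Defect) with payoff (7, 7)
But (Cooperate, Cooperate) = (11, 11) Pareto dominates (7, 7)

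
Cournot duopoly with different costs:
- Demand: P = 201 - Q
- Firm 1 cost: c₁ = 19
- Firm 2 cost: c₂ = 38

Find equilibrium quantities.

q₁* = 67.0, q₂* = 48.0

Work:
Reaction: q₁ = (201 - 19 - q₂)/2
Reaction: q₂ = (201 - 38 - q₁)/2
Solve simultaneously:
q₁* = (201 - 2×19 + 38)/3 = 67.0
q₂* = (201 - 2×38 + 19)/3 = 48.0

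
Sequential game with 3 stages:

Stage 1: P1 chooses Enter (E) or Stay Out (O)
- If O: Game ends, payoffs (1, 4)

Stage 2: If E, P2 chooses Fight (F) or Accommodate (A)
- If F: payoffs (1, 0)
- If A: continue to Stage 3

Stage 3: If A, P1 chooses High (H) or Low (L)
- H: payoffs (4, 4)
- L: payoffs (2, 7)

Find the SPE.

SPE: (E, A, H); Outcome (4, 4)

Work:
Stage 3: P1 chooses H (4 vs 2)
Stage 2: P2: F->0, A->4 (anticipating H). Choose A
Stage 1: P1: O->1, E->4 (anticipating A, H). Choose E
SPE path: E -> A -> H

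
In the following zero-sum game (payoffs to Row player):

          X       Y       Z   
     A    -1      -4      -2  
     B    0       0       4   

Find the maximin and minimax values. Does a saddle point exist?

Maximin = 0, Minimax = 0, Saddle: True

Work:
Row minimums: [-4, 0] → maximin = 0
Column maximums: [0, 0, 4] → minimax = 0
Saddle point exists! Game value = 0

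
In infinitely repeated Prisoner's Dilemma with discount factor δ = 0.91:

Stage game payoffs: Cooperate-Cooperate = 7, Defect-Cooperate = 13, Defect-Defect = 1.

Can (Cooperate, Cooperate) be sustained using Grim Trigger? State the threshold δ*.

δ* = 0.5; since δ = 0.91 ≥ 0.5, cooperation can be sustained

Work:
For Grim Trigger:
Cooperate forever: 7/(1-δ)
Defect then punished: 13 + 1·δ/(1-δ)
Need: 7/(1-δ) ≥ 13 + 1·δ/(1-δ)
Solving: δ ≥ (T-R)/(T-P) = (13-7)/(13-1) = 0.5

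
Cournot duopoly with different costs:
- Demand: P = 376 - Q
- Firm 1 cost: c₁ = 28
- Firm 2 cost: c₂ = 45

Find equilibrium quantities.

q₁* = 121.67, q₂* = 104.67

Work:
Reaction: q₁ = (376 - 28 - q₂)/2
Reaction: q₂ = (376 - 45 - q₁)/2
Solve simultaneously:
q₁* = (376 - 2×28 + 45)/3 = 121.67
q₂* = (376 - 2×45 + 28)/3 = 104.67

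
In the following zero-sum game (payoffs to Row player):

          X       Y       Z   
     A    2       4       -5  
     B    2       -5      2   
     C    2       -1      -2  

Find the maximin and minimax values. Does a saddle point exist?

Maximin = -2, Minimax = 2, Saddle: False

Work:
Row minimums: [-5, -5, -2] → maximin = -2
Column maximums: [2, 4, 2] → minimax = 2
No saddle point (maximin ≠ minimax). Mixed strategy needed.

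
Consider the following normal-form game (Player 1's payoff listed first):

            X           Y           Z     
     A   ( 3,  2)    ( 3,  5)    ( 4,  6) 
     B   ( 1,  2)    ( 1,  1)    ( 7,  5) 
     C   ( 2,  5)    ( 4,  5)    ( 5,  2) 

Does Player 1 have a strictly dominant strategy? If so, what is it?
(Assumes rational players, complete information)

No strictly dominant strategy exists for Player 1

Work:
A strategy strictly dominates another if it gives a strictly higher payoff against every opponent action. Compare each pair of P1's strategies column-by-column:
  A vs B: [3 vs 1, 3 vs 1, 4 vs 7] → A does not strictly dominate B (column Z: 4 ≤ 7)
  A vs C: [3 vs 2, 3 vs 4, 4 vs 5] → A does not strictly dominate C (column Y: 3 ≤ 4)
  B vs A: [1 vs 3, 1 vs 3, 7 vs 4] → B does not strictly dominate A (column X: 1 ≤ 3)
  B vs C: [1 vs 2, 1 vs 4, 7 vs 5] → B does not strictly dominate C (column X: 1 ≤ 2)
  C vs A: [2 vs 3, 4 vs 3, 5 vs 4] → C does not strictly dominate A (column X: 2 ≤ 3)
  C vs B: [2 vs 1, 4 vs 1, 5 vs 7] → C does not strictly dominate B (column Z: 5 ≤ 7)
No single strategy strictly dominates all others → no strictly dominant strategy.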